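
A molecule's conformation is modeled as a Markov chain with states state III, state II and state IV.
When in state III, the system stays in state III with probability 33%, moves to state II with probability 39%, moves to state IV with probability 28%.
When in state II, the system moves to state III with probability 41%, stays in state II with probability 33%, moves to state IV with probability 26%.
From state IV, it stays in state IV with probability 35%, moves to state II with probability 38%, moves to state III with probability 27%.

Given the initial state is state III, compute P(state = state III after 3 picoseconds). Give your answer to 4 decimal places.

0.3416

Propagate the distribution vector 3 picoseconds from state III.
After 0 picoseconds: (1.0000, 0.0000, 0.0000)
After 1 picosecond: (0.3300, 0.3900, 0.2800)
After 2 picoseconds: (0.3444, 0.3638, 0.2918)
After 3 picoseconds: (0.3416, 0.3653, 0.2932)
P(in state III after 3 picoseconds) = 0.3416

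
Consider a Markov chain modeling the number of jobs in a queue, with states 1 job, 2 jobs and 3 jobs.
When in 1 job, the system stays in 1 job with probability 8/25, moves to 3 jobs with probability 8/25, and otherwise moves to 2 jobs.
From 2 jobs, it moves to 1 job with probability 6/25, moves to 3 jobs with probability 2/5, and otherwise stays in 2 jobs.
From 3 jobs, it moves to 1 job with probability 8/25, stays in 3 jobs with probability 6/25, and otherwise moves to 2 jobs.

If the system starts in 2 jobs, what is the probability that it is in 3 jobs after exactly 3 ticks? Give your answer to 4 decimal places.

0.3260

Propagate the distribution vector 3 ticks from 2 jobs.
After 0 ticks: (0.0000, 1.0000, 0.0000)
After 1 tick: (0.2400, 0.3600, 0.4000)
After 2 ticks: (0.2912, 0.3920, 0.3168)
After 3 ticks: (0.2886, 0.3853, 0.3260)
P(in 3 jobs after 3 ticks) = 0.3260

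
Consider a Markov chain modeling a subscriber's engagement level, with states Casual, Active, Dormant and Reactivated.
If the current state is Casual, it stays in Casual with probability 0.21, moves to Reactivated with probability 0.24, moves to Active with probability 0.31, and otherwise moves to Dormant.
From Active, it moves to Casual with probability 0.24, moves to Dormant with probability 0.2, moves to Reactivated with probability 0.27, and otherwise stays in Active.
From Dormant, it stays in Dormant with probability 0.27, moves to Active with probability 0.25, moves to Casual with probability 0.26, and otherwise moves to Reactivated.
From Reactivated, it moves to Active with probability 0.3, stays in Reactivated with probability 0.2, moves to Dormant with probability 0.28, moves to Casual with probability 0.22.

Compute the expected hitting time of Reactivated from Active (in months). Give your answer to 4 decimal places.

Let t(s) be the expected number of months to first reach Reactivated from state s, with t(Reactivated) = 0. Conditioning on the first month:
t(Casual) = 1 + 0.21·t(Casual) + 0.31·t(Active) + 0.24·t(Dormant)
t(Active) = 1 + 0.24·t(Casual) + 0.29·t(Active) + 0.2·t(Dormant)
t(Dormant) = 1 + 0.26·t(Casual) + 0.25·t(Active) + 0.27·t(Dormant)
Solving: t(Casual) = 4.0985, t(Active) = 3.9743, t(Dormant) = 4.1907.
Expected months from Active to Reactivated: 3.9743.

3.9743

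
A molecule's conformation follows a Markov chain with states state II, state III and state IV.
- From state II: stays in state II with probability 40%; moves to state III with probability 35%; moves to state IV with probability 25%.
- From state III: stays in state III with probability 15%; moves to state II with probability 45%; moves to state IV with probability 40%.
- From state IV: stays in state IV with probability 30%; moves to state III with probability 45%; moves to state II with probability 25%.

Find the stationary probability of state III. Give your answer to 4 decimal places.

0.3178

Let the stationary distribution be π with π = πP and π_1 + π_2 + π_3 = 1.
π_1 = 0.4·π_1 + 0.45·π_2 + 0.25·π_3
π_2 = 0.35·π_1 + 0.15·π_2 + 0.45·π_3
Solving with the normalization constraint gives π = (0.3689, 0.3178, 0.3133).
So the stationary probability of state III is 0.3178.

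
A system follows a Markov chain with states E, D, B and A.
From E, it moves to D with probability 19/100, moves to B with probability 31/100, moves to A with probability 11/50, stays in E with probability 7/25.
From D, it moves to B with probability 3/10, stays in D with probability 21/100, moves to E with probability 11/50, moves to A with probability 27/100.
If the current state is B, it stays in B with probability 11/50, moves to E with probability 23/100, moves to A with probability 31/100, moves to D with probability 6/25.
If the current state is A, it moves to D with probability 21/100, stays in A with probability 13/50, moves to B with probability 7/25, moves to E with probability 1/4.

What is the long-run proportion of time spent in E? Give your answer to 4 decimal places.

0.2455

Let the stationary distribution be π with π = πP and π_1 + π_2 + π_3 + π_4 = 1.
π_1 = 0.28·π_1 + 0.22·π_2 + 0.23·π_3 + 0.25·π_4
π_2 = 0.19·π_1 + 0.21·π_2 + 0.24·π_3 + 0.21·π_4
π_3 = 0.31·π_1 + 0.3·π_2 + 0.22·π_3 + 0.28·π_4
Solving with the normalization constraint gives π = (0.2455, 0.2133, 0.2751, 0.2661).
So the stationary probability of E is 0.2455.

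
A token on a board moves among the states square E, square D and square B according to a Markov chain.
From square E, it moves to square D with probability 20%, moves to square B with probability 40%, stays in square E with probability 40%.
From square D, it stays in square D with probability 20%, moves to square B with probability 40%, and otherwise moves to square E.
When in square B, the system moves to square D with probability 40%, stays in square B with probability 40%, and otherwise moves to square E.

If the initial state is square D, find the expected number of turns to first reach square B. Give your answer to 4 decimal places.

2.5000

Let t(s) be the expected number of turns to first reach square B from state s, with t(square B) = 0. Conditioning on the first turn:
t(square E) = 1 + 0.4·t(square E) + 0.2·t(square D)
t(square D) = 1 + 0.4·t(square E) + 0.2·t(square D)
Solving: t(square E) = 2.5000, t(square D) = 2.5000.
Expected turns from square D to square B: 2.5000.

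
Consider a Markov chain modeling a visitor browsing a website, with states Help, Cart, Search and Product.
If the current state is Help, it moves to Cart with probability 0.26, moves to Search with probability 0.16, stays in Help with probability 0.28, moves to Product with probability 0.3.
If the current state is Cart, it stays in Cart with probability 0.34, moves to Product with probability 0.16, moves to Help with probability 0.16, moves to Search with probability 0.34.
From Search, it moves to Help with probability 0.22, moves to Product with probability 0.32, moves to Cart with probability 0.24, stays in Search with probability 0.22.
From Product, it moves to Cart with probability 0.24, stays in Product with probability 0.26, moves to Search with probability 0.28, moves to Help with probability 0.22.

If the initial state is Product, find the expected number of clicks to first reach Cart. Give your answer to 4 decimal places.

Let t(s) be the expected number of clicks to first reach Cart from state s, with t(Cart) = 0. Conditioning on the first click:
t(Help) = 1 + 0.28·t(Help) + 0.16·t(Search) + 0.3·t(Product)
t(Search) = 1 + 0.22·t(Help) + 0.22·t(Search) + 0.32·t(Product)
t(Product) = 1 + 0.22·t(Help) + 0.28·t(Search) + 0.26·t(Product)
Solving: t(Help) = 4.0000, t(Search) = 4.0870, t(Product) = 4.0870.
Expected clicks from Product to Cart: 4.0870.

4.0870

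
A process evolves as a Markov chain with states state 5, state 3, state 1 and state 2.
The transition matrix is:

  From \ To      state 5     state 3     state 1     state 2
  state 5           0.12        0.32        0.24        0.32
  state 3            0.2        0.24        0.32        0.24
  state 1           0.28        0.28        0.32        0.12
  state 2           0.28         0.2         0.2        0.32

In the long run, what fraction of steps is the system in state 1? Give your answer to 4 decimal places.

0.2728

Let the stationary distribution be π with π = πP and π_1 + π_2 + π_3 + π_4 = 1.
π_1 = 0.12·π_1 + 0.2·π_2 + 0.28·π_3 + 0.28·π_4
π_2 = 0.32·π_1 + 0.24·π_2 + 0.28·π_3 + 0.2·π_4
π_3 = 0.24·π_1 + 0.32·π_2 + 0.32·π_3 + 0.2·π_4
Solving with the normalization constraint gives π = (0.2235, 0.2590, 0.2728, 0.2447).
So the stationary probability of state 1 is 0.2728.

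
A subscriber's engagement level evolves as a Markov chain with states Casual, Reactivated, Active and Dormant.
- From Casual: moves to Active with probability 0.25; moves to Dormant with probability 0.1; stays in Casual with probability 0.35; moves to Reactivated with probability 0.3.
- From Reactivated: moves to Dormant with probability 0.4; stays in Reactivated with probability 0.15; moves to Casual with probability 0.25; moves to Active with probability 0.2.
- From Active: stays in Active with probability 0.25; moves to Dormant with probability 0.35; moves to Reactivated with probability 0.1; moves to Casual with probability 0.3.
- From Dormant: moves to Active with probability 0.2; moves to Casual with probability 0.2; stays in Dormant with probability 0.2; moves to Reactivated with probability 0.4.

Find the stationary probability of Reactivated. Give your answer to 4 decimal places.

Let the stationary distribution be π with π = πP and π_1 + π_2 + π_3 + π_4 = 1.
π_1 = 0.35·π_1 + 0.25·π_2 + 0.3·π_3 + 0.2·π_4
π_2 = 0.3·π_1 + 0.15·π_2 + 0.1·π_3 + 0.4·π_4
π_3 = 0.25·π_1 + 0.2·π_2 + 0.25·π_3 + 0.2·π_4
Solving with the normalization constraint gives π = (0.2761, 0.2439, 0.2251, 0.2549).
So the stationary probability of Reactivated is 0.2439.

0.2439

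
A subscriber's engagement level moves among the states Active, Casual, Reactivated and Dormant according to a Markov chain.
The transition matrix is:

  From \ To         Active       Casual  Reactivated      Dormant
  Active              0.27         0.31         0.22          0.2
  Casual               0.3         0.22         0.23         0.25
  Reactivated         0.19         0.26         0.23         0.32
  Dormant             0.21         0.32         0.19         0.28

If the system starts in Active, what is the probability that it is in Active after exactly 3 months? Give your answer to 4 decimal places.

0.2452

Propagate the distribution vector 3 months from Active.
After 0 months: (1.0000, 0.0000, 0.0000, 0.0000)
After 1 month: (0.2700, 0.3100, 0.2200, 0.2000)
After 2 months: (0.2497, 0.2731, 0.2193, 0.2579)
After 3 months: (0.2452, 0.2770, 0.2172, 0.2606)
P(in Active after 3 months) = 0.2452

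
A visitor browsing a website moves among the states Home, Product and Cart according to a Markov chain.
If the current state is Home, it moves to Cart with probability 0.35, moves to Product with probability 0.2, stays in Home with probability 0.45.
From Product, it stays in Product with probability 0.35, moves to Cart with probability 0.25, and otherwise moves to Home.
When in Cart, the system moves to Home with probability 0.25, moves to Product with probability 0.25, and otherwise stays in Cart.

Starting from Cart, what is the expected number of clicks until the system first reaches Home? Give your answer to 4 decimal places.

Let t(s) be the expected number of clicks to first reach Home from state s, with t(Home) = 0. Conditioning on the first click:
t(Product) = 1 + 0.35·t(Product) + 0.25·t(Cart)
t(Cart) = 1 + 0.25·t(Product) + 0.5·t(Cart)
Solving: t(Product) = 2.8571, t(Cart) = 3.4286.
Expected clicks from Cart to Home: 3.4286.

3.4286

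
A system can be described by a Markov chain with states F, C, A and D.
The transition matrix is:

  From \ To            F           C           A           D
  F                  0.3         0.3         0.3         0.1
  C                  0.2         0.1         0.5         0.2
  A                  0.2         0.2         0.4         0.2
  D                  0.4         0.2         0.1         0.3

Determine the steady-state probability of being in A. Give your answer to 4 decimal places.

0.3363

Let the stationary distribution be π with π = πP and π_1 + π_2 + π_3 + π_4 = 1.
π_1 = 0.3·π_1 + 0.2·π_2 + 0.2·π_3 + 0.4·π_4
π_2 = 0.3·π_1 + 0.1·π_2 + 0.2·π_3 + 0.2·π_4
π_3 = 0.3·π_1 + 0.5·π_2 + 0.4·π_3 + 0.1·π_4
Solving with the normalization constraint gives π = (0.2651, 0.2059, 0.3363, 0.1928).
So the stationary probability of A is 0.3363.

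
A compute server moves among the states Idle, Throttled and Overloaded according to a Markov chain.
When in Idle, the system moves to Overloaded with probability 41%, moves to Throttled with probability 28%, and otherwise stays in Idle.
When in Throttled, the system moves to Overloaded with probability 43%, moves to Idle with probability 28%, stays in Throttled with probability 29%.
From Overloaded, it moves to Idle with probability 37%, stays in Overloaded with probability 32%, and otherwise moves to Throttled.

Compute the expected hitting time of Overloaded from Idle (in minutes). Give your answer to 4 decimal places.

2.4058

Let t(s) be the expected number of minutes to first reach Overloaded from state s, with t(Overloaded) = 0. Conditioning on the first minute:
t(Idle) = 1 + 0.31·t(Idle) + 0.28·t(Throttled)
t(Throttled) = 1 + 0.28·t(Idle) + 0.29·t(Throttled)
Solving: t(Idle) = 2.4058, t(Throttled) = 2.3572.
Expected minutes from Idle to Overloaded: 2.4058.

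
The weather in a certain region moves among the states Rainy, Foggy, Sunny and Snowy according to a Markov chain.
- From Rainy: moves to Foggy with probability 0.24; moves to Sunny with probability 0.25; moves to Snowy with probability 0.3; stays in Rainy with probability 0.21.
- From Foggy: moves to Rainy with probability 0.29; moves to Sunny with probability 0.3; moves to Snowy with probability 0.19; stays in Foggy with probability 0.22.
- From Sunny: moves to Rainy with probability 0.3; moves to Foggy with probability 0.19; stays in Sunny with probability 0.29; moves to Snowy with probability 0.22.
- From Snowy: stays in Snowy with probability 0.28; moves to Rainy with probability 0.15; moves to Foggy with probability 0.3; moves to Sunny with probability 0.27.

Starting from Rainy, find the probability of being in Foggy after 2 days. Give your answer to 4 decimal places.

Propagate the distribution vector 2 days from Rainy.
After 0 days: (1.0000, 0.0000, 0.0000, 0.0000)
After 1 day: (0.2100, 0.2400, 0.2500, 0.3000)
After 2 days: (0.2337, 0.2407, 0.2780, 0.2476)
P(in Foggy after 2 days) = 0.2407

0.2407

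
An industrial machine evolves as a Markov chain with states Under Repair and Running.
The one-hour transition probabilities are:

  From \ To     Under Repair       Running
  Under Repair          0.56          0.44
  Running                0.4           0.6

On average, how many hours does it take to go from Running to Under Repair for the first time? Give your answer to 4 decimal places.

Let t(s) be the expected number of hours to first reach Under Repair from state s, with t(Under Repair) = 0. Conditioning on the first hour:
t(Running) = 1 + 0.6·t(Running)
Solving: t(Running) = 2.5000.
Expected hours from Running to Under Repair: 2.5000.

2.5000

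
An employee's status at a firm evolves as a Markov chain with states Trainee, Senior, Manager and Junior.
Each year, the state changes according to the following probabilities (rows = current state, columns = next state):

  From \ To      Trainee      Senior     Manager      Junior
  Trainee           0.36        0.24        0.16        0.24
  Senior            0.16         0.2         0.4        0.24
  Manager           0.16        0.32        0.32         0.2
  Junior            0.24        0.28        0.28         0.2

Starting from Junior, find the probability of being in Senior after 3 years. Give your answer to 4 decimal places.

Propagate the distribution vector 3 years from Junior.
After 0 years: (0.0000, 0.0000, 0.0000, 1.0000)
After 1 year: (0.2400, 0.2800, 0.2800, 0.2000)
After 2 years: (0.2240, 0.2592, 0.2960, 0.2208)
After 3 years: (0.2225, 0.2621, 0.2961, 0.2193)
P(in Senior after 3 years) = 0.2621

0.2621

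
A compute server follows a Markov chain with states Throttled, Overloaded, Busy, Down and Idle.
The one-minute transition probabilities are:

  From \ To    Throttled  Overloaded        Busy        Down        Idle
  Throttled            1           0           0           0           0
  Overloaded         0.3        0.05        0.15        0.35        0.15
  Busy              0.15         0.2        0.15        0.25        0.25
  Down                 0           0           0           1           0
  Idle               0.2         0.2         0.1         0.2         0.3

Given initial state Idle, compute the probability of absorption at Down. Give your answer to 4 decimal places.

Let h(s) be the probability of absorption at Down starting from transient state s. Then h(Down) = 1 and h(Throttled) = 0. By first-step analysis:
h(Overloaded) = 0.3·0 + 0.05·h(Overloaded) + 0.15·h(Busy) + 0.35·1 + 0.15·h(Idle)
h(Busy) = 0.15·0 + 0.2·h(Overloaded) + 0.15·h(Busy) + 0.25·1 + 0.25·h(Idle)
h(Idle) = 0.2·0 + 0.2·h(Overloaded) + 0.1·h(Busy) + 0.2·1 + 0.3·h(Idle)
Solving: h(Overloaded) = 0.5418, h(Busy) = 0.5753, h(Idle) = 0.5227.
Starting from Idle, the probability is 0.5227.

0.5227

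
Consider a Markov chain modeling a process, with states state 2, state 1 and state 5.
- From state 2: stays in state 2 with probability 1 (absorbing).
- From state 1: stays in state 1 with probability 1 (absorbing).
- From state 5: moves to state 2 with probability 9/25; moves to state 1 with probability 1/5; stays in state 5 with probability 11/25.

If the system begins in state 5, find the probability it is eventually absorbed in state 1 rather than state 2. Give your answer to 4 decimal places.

Let h(s) be the probability of absorption at state 1 starting from transient state s. Then h(state 1) = 1 and h(state 2) = 0. By first-step analysis:
h(state 5) = 0.36·0 + 0.2·1 + 0.44·h(state 5)
Solving: h(state 5) = 0.3571.
Starting from state 5, the probability is 0.3571.

0.3571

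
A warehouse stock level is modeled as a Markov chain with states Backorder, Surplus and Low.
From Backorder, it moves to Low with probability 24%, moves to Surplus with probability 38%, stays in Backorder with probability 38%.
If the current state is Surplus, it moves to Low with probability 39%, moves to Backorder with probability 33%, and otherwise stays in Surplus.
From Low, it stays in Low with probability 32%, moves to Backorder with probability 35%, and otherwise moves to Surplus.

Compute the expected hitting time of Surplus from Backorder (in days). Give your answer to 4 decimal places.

2.7251

Let t(s) be the expected number of days to first reach Surplus from state s, with t(Surplus) = 0. Conditioning on the first day:
t(Backorder) = 1 + 0.38·t(Backorder) + 0.24·t(Low)
t(Low) = 1 + 0.35·t(Backorder) + 0.32·t(Low)
Solving: t(Backorder) = 2.7251, t(Low) = 2.8732.
Expected days from Backorder to Surplus: 2.7251.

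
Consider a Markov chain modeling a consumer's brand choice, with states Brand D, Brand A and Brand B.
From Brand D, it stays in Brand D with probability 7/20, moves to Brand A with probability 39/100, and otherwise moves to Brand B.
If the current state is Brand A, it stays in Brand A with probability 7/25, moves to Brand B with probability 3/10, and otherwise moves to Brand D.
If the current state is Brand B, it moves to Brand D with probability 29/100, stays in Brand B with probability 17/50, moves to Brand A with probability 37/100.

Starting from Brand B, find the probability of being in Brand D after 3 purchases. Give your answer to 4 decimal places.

0.3559

Propagate the distribution vector 3 purchases from Brand B.
After 0 purchases: (0.0000, 0.0000, 1.0000)
After 1 purchase: (0.2900, 0.3700, 0.3400)
After 2 purchases: (0.3555, 0.3425, 0.3020)
After 3 purchases: (0.3559, 0.3463, 0.2979)
P(in Brand D after 3 purchases) = 0.3559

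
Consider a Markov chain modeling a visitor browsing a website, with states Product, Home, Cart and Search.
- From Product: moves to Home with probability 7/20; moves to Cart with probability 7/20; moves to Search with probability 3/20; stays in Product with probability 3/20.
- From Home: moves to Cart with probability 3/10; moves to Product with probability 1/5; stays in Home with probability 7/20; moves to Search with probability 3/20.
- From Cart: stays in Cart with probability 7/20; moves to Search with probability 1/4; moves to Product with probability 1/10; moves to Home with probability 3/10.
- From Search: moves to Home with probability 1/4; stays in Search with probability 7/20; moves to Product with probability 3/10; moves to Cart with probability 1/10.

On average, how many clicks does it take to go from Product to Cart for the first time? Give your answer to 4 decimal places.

3.4896

Let t(s) be the expected number of clicks to first reach Cart from state s, with t(Cart) = 0. Conditioning on the first click:
t(Product) = 1 + 0.15·t(Product) + 0.35·t(Home) + 0.15·t(Search)
t(Home) = 1 + 0.2·t(Product) + 0.35·t(Home) + 0.15·t(Search)
t(Search) = 1 + 0.3·t(Product) + 0.25·t(Home) + 0.35·t(Search)
Solving: t(Product) = 3.4896, t(Home) = 3.6641, t(Search) = 4.5583.
Expected clicks from Product to Cart: 3.4896.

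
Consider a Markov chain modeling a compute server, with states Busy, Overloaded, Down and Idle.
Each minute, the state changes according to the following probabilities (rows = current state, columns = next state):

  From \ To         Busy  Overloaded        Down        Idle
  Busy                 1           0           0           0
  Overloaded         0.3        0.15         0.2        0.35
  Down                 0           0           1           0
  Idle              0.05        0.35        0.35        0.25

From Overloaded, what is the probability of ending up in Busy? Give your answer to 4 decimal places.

0.4709

Let h(s) be the probability of absorption at Busy starting from transient state s. Then h(Busy) = 1 and h(Down) = 0. By first-step analysis:
h(Overloaded) = 0.3·1 + 0.15·h(Overloaded) + 0.2·0 + 0.35·h(Idle)
h(Idle) = 0.05·1 + 0.35·h(Overloaded) + 0.35·0 + 0.25·h(Idle)
Solving: h(Overloaded) = 0.4709, h(Idle) = 0.2864.
Starting from Overloaded, the probability is 0.4709.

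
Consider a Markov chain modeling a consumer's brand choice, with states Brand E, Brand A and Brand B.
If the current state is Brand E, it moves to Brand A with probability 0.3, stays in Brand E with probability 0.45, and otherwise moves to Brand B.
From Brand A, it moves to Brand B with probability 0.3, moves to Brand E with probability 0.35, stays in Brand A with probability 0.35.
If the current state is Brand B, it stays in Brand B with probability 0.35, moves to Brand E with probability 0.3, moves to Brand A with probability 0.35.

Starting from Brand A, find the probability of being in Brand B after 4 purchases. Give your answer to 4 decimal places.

Propagate the distribution vector 4 purchases from Brand A.
After 0 purchases: (0.0000, 1.0000, 0.0000)
After 1 purchase: (0.3500, 0.3500, 0.3000)
After 2 purchases: (0.3700, 0.3325, 0.2975)
After 3 purchases: (0.3721, 0.3315, 0.2964)
After 4 purchases: (0.3724, 0.3314, 0.2962)
P(in Brand B after 4 purchases) = 0.2962

0.2962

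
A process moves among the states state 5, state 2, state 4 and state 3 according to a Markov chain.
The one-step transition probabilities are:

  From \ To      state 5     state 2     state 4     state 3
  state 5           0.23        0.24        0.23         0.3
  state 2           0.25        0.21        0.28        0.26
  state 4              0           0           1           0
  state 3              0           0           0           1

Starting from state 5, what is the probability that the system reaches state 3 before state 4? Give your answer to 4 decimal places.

0.5461

Let h(s) be the probability of absorption at state 3 starting from transient state s. Then h(state 3) = 1 and h(state 4) = 0. By first-step analysis:
h(state 5) = 0.23·h(state 5) + 0.24·h(state 2) + 0.23·0 + 0.3·1
h(state 2) = 0.25·h(state 5) + 0.21·h(state 2) + 0.28·0 + 0.26·1
Solving: h(state 5) = 0.5461, h(state 2) = 0.5019.
Starting from state 5, the probability is 0.5461.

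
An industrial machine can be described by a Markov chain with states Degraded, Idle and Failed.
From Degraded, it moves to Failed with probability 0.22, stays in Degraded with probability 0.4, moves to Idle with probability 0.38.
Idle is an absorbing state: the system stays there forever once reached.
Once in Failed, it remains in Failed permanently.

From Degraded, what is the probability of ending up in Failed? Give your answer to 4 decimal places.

Let h(s) be the probability of absorption at Failed starting from transient state s. Then h(Failed) = 1 and h(Idle) = 0. By first-step analysis:
h(Degraded) = 0.4·h(Degraded) + 0.38·0 + 0.22·1
Solving: h(Degraded) = 0.3667.
Starting from Degraded, the probability is 0.3667.

0.3667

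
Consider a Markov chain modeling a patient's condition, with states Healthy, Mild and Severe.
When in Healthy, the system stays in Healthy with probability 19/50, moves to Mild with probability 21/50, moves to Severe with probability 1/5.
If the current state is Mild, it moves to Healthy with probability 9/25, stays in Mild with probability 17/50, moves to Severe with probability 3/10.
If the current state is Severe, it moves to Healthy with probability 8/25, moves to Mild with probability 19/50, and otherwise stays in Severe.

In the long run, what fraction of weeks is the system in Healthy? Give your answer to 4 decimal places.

0.3566

Let the stationary distribution be π with π = πP and π_1 + π_2 + π_3 = 1.
π_1 = 0.38·π_1 + 0.36·π_2 + 0.32·π_3
π_2 = 0.42·π_1 + 0.34·π_2 + 0.38·π_3
Solving with the normalization constraint gives π = (0.3566, 0.3791, 0.2643).
So the stationary probability of Healthy is 0.3566.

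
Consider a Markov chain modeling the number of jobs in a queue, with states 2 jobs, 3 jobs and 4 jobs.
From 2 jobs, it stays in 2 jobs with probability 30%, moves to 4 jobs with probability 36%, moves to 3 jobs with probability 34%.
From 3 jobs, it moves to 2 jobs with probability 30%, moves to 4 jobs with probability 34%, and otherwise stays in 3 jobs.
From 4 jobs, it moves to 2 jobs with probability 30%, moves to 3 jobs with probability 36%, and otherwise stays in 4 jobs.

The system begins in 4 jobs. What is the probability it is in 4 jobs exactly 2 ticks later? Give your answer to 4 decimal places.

0.3460

Sum over the intermediate state after 1 tick:
P = P(4 jobs→2 jobs)·P(2 jobs→4 jobs) + P(4 jobs→3 jobs)·P(3 jobs→4 jobs) + P(4 jobs→4 jobs)·P(4 jobs→4 jobs)
  = 0.3×0.36 + 0.36×0.34 + 0.34×0.34
  = 0.1080 + 0.1224 + 0.1156 = 0.3460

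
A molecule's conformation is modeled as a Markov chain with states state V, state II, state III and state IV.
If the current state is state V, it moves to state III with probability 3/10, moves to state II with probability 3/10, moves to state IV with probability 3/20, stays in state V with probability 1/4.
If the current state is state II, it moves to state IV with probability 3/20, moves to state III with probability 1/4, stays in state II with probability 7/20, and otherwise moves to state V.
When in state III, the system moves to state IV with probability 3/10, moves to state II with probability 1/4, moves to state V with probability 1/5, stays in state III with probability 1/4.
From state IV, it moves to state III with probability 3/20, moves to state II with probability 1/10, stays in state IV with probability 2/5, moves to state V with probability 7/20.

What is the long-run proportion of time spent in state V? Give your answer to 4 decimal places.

Let the stationary distribution be π with π = πP and π_1 + π_2 + π_3 + π_4 = 1.
π_1 = 0.25·π_1 + 0.25·π_2 + 0.2·π_3 + 0.35·π_4
π_2 = 0.3·π_1 + 0.35·π_2 + 0.25·π_3 + 0.1·π_4
π_3 = 0.3·π_1 + 0.25·π_2 + 0.25·π_3 + 0.15·π_4
Solving with the normalization constraint gives π = (0.2628, 0.2511, 0.2384, 0.2477).
So the stationary probability of state V is 0.2628.

0.2628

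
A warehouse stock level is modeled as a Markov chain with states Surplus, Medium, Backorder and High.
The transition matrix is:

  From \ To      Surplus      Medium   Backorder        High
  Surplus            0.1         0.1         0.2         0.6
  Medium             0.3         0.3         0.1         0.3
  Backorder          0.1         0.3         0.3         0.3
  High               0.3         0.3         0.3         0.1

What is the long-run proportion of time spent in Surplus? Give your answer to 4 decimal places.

Let the stationary distribution be π with π = πP and π_1 + π_2 + π_3 + π_4 = 1.
π_1 = 0.1·π_1 + 0.3·π_2 + 0.1·π_3 + 0.3·π_4
π_2 = 0.1·π_1 + 0.3·π_2 + 0.3·π_3 + 0.3·π_4
π_3 = 0.2·π_1 + 0.1·π_2 + 0.3·π_3 + 0.3·π_4
Solving with the normalization constraint gives π = (0.2121, 0.2576, 0.2273, 0.3030).
So the stationary probability of Surplus is 0.2121.

0.2121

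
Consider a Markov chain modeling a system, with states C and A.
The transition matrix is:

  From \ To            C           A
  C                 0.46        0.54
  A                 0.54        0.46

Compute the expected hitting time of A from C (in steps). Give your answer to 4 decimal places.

1.8519

Let t(s) be the expected number of steps to first reach A from state s, with t(A) = 0. Conditioning on the first step:
t(C) = 1 + 0.46·t(C)
Solving: t(C) = 1.8519.
Expected steps from C to A: 1.8519.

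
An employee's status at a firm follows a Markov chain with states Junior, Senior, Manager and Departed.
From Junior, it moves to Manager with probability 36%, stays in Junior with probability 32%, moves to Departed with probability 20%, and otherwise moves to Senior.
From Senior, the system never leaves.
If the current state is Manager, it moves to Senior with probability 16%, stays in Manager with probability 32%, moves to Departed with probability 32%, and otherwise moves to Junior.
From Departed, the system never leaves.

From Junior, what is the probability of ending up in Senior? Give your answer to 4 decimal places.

0.3566

Let h(s) be the probability of absorption at Senior starting from transient state s. Then h(Senior) = 1 and h(Departed) = 0. By first-step analysis:
h(Junior) = 0.32·h(Junior) + 0.12·1 + 0.36·h(Manager) + 0.2·0
h(Manager) = 0.2·h(Junior) + 0.16·1 + 0.32·h(Manager) + 0.32·0
Solving: h(Junior) = 0.3566, h(Manager) = 0.3402.
Starting from Junior, the probability is 0.3566.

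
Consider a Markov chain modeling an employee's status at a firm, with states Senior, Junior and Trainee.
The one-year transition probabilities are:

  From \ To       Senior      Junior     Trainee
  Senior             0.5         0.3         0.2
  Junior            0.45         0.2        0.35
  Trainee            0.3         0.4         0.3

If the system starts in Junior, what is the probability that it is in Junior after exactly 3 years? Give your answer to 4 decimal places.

0.2950

Propagate the distribution vector 3 years from Junior.
After 0 years: (0.0000, 1.0000, 0.0000)
After 1 year: (0.4500, 0.2000, 0.3500)
After 2 years: (0.4200, 0.3150, 0.2650)
After 3 years: (0.4313, 0.2950, 0.2738)
P(in Junior after 3 years) = 0.2950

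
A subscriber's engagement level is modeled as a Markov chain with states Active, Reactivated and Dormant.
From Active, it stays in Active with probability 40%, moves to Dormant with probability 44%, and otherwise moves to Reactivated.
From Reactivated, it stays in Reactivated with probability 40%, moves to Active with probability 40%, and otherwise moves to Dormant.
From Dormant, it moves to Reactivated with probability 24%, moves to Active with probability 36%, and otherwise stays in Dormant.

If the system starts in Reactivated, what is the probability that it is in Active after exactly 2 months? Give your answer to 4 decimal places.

Sum over the intermediate state after 1 month:
P = P(Reactivated→Active)·P(Active→Active) + P(Reactivated→Reactivated)·P(Reactivated→Active) + P(Reactivated→Dormant)·P(Dormant→Active)
  = 0.4×0.4 + 0.4×0.4 + 0.2×0.36
  = 0.1600 + 0.1600 + 0.0720 = 0.3920

0.3920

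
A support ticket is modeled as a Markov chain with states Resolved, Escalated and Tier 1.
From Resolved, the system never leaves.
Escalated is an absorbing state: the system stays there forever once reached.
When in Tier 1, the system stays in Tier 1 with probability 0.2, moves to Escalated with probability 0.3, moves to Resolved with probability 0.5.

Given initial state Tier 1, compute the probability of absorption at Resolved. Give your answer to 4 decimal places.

0.6250

Let h(s) be the probability of absorption at Resolved starting from transient state s. Then h(Resolved) = 1 and h(Escalated) = 0. By first-step analysis:
h(Tier 1) = 0.5·1 + 0.3·0 + 0.2·h(Tier 1)
Solving: h(Tier 1) = 0.6250.
Starting from Tier 1, the probability is 0.6250.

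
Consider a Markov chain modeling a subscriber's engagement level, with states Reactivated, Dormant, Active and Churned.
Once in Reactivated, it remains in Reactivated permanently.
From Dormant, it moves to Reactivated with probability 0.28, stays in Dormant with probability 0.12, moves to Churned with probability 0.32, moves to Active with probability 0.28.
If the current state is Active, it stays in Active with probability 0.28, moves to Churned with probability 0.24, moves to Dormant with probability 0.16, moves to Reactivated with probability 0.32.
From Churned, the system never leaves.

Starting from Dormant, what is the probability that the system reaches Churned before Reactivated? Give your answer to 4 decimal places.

0.5054

Let h(s) be the probability of absorption at Churned starting from transient state s. Then h(Churned) = 1 and h(Reactivated) = 0. By first-step analysis:
h(Dormant) = 0.28·0 + 0.12·h(Dormant) + 0.28·h(Active) + 0.32·1
h(Active) = 0.32·0 + 0.16·h(Dormant) + 0.28·h(Active) + 0.24·1
Solving: h(Dormant) = 0.5054, h(Active) = 0.4457.
Starting from Dormant, the probability is 0.5054.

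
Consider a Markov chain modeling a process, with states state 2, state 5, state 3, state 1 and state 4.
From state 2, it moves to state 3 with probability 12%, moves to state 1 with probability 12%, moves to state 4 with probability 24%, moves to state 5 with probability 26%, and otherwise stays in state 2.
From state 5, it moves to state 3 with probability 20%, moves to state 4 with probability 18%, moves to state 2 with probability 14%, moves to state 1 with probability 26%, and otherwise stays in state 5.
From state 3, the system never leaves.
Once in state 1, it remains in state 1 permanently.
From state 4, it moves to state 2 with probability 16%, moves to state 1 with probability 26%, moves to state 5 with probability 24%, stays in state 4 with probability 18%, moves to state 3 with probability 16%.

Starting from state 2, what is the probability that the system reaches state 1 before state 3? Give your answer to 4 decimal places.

0.5542

Let h(s) be the probability of absorption at state 1 starting from transient state s. Then h(state 1) = 1 and h(state 3) = 0. By first-step analysis:
h(state 2) = 0.26·h(state 2) + 0.26·h(state 5) + 0.12·0 + 0.12·1 + 0.24·h(state 4)
h(state 5) = 0.14·h(state 2) + 0.22·h(state 5) + 0.2·0 + 0.26·1 + 0.18·h(state 4)
h(state 4) = 0.16·h(state 2) + 0.24·h(state 5) + 0.16·0 + 0.26·1 + 0.18·h(state 4)
Solving: h(state 2) = 0.5542, h(state 5) = 0.5694, h(state 4) = 0.5919.
Starting from state 2, the probability is 0.5542.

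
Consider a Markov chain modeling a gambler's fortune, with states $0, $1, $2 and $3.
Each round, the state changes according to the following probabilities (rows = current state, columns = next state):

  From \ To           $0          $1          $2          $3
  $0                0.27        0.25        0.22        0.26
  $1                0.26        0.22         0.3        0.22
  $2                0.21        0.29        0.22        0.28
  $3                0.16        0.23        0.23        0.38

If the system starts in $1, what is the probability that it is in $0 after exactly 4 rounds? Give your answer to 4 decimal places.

Propagate the distribution vector 4 rounds from $1.
After 0 rounds: (0.0000, 1.0000, 0.0000, 0.0000)
After 1 round: (0.2600, 0.2200, 0.3000, 0.2200)
After 2 rounds: (0.2256, 0.2510, 0.2398, 0.2836)
After 3 rounds: (0.2219, 0.2464, 0.2429, 0.2888)
After 4 rounds: (0.2212, 0.2465, 0.2426, 0.2897)
P(in $0 after 4 rounds) = 0.2212

0.2212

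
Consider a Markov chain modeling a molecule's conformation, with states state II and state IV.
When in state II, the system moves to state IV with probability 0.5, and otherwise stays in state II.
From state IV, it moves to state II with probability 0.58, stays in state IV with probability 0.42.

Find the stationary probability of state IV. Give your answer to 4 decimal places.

Let the stationary distribution be π with π = πP and π_1 + π_2 = 1.
π_1 = 0.5·π_1 + 0.58·π_2
Solving with the normalization constraint gives π = (0.5370, 0.4630).
So the stationary probability of state IV is 0.4630.

0.4630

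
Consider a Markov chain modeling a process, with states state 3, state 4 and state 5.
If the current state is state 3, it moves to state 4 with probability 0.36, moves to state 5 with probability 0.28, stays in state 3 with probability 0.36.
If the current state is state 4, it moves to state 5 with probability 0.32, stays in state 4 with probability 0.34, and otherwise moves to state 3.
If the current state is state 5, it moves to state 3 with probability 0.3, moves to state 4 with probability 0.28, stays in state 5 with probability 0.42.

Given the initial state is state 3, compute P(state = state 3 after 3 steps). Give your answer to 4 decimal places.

0.3334

Propagate the distribution vector 3 steps from state 3.
After 0 steps: (1.0000, 0.0000, 0.0000)
After 1 step: (0.3600, 0.3600, 0.2800)
After 2 steps: (0.3360, 0.3304, 0.3336)
After 3 steps: (0.3334, 0.3267, 0.3399)
P(in state 3 after 3 steps) = 0.3334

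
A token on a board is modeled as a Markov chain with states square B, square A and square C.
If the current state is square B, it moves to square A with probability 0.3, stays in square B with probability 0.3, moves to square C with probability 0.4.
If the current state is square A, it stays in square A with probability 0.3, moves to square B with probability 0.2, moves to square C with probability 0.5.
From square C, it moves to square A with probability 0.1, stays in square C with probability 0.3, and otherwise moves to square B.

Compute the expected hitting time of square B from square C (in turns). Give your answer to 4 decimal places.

1.8182

Let t(s) be the expected number of turns to first reach square B from state s, with t(square B) = 0. Conditioning on the first turn:
t(square A) = 1 + 0.3·t(square A) + 0.5·t(square C)
t(square C) = 1 + 0.1·t(square A) + 0.3·t(square C)
Solving: t(square A) = 2.7273, t(square C) = 1.8182.
Expected turns from square C to square B: 1.8182.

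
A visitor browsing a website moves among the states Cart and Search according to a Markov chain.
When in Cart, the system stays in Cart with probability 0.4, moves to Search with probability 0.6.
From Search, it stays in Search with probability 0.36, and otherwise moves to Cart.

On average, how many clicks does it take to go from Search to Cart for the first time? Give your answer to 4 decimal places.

1.5625

Let t(s) be the expected number of clicks to first reach Cart from state s, with t(Cart) = 0. Conditioning on the first click:
t(Search) = 1 + 0.36·t(Search)
Solving: t(Search) = 1.5625.
Expected clicks from Search to Cart: 1.5625.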